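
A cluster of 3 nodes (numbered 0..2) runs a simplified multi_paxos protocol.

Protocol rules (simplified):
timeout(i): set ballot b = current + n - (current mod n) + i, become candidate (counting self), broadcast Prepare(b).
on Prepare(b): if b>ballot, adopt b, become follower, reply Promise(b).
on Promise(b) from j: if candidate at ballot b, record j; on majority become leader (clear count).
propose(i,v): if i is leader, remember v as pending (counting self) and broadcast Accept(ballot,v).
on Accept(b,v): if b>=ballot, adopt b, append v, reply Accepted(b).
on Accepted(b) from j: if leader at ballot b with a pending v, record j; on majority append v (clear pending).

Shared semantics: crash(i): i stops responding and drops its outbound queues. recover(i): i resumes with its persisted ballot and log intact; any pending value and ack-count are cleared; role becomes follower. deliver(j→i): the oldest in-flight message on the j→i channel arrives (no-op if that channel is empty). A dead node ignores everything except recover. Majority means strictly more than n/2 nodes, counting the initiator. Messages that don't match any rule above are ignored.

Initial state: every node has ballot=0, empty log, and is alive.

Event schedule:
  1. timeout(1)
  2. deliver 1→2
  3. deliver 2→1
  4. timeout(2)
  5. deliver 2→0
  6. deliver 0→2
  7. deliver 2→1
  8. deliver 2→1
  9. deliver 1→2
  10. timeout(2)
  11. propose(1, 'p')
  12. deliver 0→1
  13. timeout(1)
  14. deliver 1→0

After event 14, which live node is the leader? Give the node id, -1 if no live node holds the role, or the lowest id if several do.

1. timeout(1):  <1:cand b4 ->
2. deliver 1→2:  <2:foll b4 ->
3. deliver 2→1:  <1:lead b4 ->
4. timeout(2):  <2:cand b8 ->
5. deliver 2→0:  <0:foll b8 ->
6. deliver 0→2:  <2:lead b8 ->
7. deliver 2→1:  <1:foll b8 ->
8. deliver 2→1:  nop
9. deliver 1→2:  nop
10. timeout(2):  <2:cand b11 ->
11. propose(1,'p'):  nop
12. deliver 0→1:  nop
13. timeout(1):  <1:cand b10 ->
14. deliver 1→0:  nop

-1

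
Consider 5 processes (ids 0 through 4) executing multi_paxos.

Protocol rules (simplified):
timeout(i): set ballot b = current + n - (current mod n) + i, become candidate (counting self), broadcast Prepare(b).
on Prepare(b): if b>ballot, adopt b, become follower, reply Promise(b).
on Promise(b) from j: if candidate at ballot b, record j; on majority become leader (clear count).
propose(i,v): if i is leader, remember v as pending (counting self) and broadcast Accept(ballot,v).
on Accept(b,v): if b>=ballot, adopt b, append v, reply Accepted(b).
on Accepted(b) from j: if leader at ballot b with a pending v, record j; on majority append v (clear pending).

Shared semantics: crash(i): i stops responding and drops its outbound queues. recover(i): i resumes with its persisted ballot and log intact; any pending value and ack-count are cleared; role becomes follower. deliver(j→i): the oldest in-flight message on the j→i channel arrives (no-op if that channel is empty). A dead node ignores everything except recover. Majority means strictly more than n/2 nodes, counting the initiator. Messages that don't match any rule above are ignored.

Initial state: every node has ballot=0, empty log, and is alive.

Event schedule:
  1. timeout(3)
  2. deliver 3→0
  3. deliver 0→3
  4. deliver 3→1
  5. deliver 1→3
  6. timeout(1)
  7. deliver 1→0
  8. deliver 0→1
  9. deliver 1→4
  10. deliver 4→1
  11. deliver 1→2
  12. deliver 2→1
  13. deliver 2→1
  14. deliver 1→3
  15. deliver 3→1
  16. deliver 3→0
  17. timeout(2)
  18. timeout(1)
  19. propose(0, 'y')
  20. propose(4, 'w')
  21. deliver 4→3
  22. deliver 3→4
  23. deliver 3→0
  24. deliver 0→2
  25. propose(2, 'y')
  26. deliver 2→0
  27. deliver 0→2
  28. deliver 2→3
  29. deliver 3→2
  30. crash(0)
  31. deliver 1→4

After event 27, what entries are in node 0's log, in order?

empty

e1 timeout(3): 3[cand,b=8,-]
e2 deliver 3→0: 0[foll,b=8,-]
e3 deliver 0→3: ·
e4 deliver 3→1: 1[foll,b=8,-]
e5 deliver 1→3: 3[lead,b=8,-]
e6 timeout(1): 1[cand,b=11,-]
e7 deliver 1→0: 0[foll,b=11,-]
e8 deliver 0→1: ·
e9 deliver 1→4: 4[foll,b=11,-]
e10 deliver 4→1: 1[lead,b=11,-]
e11 deliver 1→2: 2[foll,b=11,-]
e12 deliver 2→1: ·
e13 deliver 2→1: ·
e14 deliver 1→3: 3[foll,b=11,-]
e15 deliver 3→1: ·
e16 deliver 3→0: ·
e17 timeout(2): 2[cand,b=17,-]
e18 timeout(1): 1[cand,b=16,-]
e19 propose(0,'y'): ·
e20 propose(4,'w'): ·
e21 deliver 4→3: ·
e22 deliver 3→4: ·
e23 deliver 3→0: ·
e24 deliver 0→2: ·
e25 propose(2,'y'): ·
e26 deliver 2→0: 0[foll,b=17,-]
e27 deliver 0→2: ·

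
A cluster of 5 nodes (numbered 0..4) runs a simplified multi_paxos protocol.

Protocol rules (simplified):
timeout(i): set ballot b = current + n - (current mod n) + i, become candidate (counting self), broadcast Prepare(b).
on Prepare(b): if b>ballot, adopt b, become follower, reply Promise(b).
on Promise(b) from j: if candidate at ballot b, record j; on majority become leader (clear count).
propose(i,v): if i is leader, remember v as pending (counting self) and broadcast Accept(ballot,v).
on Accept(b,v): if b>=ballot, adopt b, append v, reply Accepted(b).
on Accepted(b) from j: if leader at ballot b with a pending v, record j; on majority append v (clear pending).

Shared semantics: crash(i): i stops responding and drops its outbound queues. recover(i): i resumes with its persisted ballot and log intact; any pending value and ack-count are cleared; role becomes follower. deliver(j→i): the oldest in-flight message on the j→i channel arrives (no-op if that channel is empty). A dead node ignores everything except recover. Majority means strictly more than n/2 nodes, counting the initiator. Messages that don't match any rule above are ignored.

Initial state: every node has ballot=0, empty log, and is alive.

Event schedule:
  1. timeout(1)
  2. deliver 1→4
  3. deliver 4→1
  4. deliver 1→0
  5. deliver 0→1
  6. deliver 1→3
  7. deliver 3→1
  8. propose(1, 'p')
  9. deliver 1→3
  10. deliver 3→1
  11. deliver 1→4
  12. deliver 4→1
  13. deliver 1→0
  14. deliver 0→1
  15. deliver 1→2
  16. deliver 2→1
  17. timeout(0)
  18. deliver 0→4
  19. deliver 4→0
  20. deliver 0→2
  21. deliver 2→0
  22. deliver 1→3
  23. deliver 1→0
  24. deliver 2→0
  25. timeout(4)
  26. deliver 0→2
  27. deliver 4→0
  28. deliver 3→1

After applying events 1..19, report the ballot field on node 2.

after 1 — timeout(1): n1:cand/b6/[-]
after 2 — deliver 1→4: n4:foll/b6/[-]
after 3 — deliver 4→1: ·
after 4 — deliver 1→0: n0:foll/b6/[-]
after 5 — deliver 0→1: n1:lead/b6/[-]
after 6 — deliver 1→3: n3:foll/b6/[-]
after 7 — deliver 3→1: ·
after 8 — propose(1,'p'): ·
after 9 — deliver 1→3: n3:foll/b6/[p]
after 10 — deliver 3→1: ·
after 11 — deliver 1→4: n4:foll/b6/[p]
after 12 — deliver 4→1: n1:lead/b6/[p]
after 13 — deliver 1→0: n0:foll/b6/[p]
after 14 — deliver 0→1: ·
after 15 — deliver 1→2: n2:foll/b6/[-]
after 16 — deliver 2→1: ·
after 17 — timeout(0): n0:cand/b10/[p]
after 18 — deliver 0→4: n4:foll/b10/[p]
after 19 — deliver 4→0: ·

6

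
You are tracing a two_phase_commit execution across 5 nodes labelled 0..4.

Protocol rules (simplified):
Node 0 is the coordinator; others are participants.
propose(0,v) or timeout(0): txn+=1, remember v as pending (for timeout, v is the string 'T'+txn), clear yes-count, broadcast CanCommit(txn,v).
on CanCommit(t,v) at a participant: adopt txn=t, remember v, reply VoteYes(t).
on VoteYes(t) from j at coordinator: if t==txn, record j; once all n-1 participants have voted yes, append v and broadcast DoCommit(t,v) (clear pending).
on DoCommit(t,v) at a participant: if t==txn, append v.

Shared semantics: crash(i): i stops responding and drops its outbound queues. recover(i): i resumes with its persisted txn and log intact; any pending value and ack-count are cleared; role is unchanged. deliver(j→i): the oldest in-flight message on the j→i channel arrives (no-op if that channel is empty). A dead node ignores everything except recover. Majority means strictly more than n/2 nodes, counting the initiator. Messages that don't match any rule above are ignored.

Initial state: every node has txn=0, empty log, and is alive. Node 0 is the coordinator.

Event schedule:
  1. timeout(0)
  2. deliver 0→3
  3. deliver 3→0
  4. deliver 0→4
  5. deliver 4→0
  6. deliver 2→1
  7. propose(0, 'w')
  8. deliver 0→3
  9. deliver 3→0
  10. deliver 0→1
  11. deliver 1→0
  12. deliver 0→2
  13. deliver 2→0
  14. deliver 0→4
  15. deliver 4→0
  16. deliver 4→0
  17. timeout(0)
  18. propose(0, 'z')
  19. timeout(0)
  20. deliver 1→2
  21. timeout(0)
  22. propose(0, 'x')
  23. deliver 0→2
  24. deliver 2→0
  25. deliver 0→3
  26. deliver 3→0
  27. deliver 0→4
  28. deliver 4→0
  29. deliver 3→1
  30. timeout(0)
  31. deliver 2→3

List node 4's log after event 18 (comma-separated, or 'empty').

e1 timeout(0): 0[coor,t=1,-]
e2 deliver 0→3: 3[part,t=1,-]
e3 deliver 3→0: ·
e4 deliver 0→4: 4[part,t=1,-]
e5 deliver 4→0: ·
e6 deliver 2→1: ·
e7 propose(0,'w'): 0[coor,t=2,-]
e8 deliver 0→3: 3[part,t=2,-]
e9 deliver 3→0: ·
e10 deliver 0→1: 1[part,t=1,-]
e11 deliver 1→0: ·
e12 deliver 0→2: 2[part,t=1,-]
e13 deliver 2→0: ·
e14 deliver 0→4: 4[part,t=2,-]
e15 deliver 4→0: ·
e16 deliver 4→0: ·
e17 timeout(0): 0[coor,t=3,-]
e18 propose(0,'z'): 0[coor,t=4,-]

empty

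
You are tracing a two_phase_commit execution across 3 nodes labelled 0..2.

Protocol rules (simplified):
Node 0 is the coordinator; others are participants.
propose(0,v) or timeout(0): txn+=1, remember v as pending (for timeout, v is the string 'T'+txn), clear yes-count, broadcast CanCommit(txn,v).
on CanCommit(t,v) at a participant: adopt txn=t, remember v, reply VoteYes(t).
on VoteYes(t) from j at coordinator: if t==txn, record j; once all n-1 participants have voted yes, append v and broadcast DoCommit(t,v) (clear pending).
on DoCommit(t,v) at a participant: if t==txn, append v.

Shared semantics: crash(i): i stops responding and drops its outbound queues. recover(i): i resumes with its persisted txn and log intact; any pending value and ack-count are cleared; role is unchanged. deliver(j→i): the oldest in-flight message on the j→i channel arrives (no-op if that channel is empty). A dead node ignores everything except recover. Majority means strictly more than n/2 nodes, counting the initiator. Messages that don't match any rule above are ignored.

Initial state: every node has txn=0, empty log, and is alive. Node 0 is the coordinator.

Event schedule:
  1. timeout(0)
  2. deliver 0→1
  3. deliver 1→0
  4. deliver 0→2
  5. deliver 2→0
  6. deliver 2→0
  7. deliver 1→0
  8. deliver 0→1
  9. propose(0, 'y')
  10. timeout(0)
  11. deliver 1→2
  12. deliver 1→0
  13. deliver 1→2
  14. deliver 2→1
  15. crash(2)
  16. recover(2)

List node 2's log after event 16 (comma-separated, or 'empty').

[1] timeout(0) → N0(coor t1 [-])
[2] deliver 0→1 → N1(part t1 [-])
[3] deliver 1→0 → ∅
[4] deliver 0→2 → N2(part t1 [-])
[5] deliver 2→0 → N0(coor t1 [T1])
[6] deliver 2→0 → ∅
[7] deliver 1→0 → ∅
[8] deliver 0→1 → N1(part t1 [T1])
[9] propose(0,'y') → N0(coor t2 [T1])
[10] timeout(0) → N0(coor t3 [T1])
[11] deliver 1→2 → ∅
[12] deliver 1→0 → ∅
[13] deliver 1→2 → ∅
[14] deliver 2→1 → ∅
[15] crash(2) → N2(✗part t1 [-])
[16] recover(2) → N2(part t1 [-])

empty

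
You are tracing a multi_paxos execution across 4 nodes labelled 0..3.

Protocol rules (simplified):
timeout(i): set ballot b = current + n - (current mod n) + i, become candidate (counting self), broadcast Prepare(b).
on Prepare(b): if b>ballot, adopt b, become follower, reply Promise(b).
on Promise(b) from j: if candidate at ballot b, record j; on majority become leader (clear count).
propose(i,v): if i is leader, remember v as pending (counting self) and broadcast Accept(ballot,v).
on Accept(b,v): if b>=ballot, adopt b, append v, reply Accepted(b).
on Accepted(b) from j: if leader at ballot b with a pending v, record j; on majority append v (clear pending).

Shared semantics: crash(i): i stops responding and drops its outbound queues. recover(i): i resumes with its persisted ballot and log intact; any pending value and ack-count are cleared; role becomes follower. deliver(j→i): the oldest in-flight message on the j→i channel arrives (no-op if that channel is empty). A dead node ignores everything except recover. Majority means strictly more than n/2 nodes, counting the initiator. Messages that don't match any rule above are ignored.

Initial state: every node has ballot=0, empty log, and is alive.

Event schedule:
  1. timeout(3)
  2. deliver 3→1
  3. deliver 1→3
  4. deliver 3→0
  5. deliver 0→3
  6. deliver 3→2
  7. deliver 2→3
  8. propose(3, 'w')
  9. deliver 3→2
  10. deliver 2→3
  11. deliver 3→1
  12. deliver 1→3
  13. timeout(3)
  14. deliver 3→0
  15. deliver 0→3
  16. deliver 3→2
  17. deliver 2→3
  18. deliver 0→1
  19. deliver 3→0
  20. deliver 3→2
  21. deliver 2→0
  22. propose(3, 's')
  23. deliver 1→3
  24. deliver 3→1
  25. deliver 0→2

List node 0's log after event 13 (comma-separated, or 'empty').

empty

1. timeout(3):  <3:cand b7 ->
2. deliver 3→1:  <1:foll b7 ->
3. deliver 1→3:  nop
4. deliver 3→0:  <0:foll b7 ->
5. deliver 0→3:  <3:lead b7 ->
6. deliver 3→2:  <2:foll b7 ->
7. deliver 2→3:  nop
8. propose(3,'w'):  nop
9. deliver 3→2:  <2:foll b7 w>
10. deliver 2→3:  nop
11. deliver 3→1:  <1:foll b7 w>
12. deliver 1→3:  <3:lead b7 w>
13. timeout(3):  <3:cand b11 w>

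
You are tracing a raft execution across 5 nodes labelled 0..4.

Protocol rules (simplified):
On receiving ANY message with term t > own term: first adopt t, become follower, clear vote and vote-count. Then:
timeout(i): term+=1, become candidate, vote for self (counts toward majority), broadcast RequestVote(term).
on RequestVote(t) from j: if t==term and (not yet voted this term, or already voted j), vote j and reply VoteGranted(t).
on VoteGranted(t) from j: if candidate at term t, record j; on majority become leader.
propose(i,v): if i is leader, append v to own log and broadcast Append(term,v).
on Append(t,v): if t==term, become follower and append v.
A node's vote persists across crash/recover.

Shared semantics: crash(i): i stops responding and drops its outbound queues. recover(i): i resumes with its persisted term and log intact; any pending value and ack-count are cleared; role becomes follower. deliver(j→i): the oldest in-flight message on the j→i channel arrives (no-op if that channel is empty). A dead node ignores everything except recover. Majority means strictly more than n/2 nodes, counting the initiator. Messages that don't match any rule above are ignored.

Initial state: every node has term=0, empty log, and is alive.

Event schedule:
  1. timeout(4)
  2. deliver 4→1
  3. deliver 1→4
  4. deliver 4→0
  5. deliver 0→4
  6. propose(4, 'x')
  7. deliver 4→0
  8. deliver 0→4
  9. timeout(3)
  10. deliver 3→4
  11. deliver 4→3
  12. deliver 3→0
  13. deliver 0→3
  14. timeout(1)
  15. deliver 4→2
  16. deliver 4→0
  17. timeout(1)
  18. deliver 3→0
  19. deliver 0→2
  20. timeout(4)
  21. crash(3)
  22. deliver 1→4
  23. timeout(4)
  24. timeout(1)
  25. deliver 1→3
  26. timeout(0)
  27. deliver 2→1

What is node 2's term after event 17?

1

step 1 timeout(4): 4={cand,t=1,log=-}
step 2 deliver 4→1: 1={foll,t=1,log=-}
step 3 deliver 1→4: —
step 4 deliver 4→0: 0={foll,t=1,log=-}
step 5 deliver 0→4: 4={lead,t=1,log=-}
step 6 propose(4,'x'): 4={lead,t=1,log=x}
step 7 deliver 4→0: 0={foll,t=1,log=x}
step 8 deliver 0→4: —
step 9 timeout(3): 3={cand,t=1,log=-}
step 10 deliver 3→4: —
step 11 deliver 4→3: —
step 12 deliver 3→0: —
step 13 deliver 0→3: —
step 14 timeout(1): 1={cand,t=2,log=-}
step 15 deliver 4→2: 2={foll,t=1,log=-}
step 16 deliver 4→0: —
step 17 timeout(1): 1={cand,t=3,log=-}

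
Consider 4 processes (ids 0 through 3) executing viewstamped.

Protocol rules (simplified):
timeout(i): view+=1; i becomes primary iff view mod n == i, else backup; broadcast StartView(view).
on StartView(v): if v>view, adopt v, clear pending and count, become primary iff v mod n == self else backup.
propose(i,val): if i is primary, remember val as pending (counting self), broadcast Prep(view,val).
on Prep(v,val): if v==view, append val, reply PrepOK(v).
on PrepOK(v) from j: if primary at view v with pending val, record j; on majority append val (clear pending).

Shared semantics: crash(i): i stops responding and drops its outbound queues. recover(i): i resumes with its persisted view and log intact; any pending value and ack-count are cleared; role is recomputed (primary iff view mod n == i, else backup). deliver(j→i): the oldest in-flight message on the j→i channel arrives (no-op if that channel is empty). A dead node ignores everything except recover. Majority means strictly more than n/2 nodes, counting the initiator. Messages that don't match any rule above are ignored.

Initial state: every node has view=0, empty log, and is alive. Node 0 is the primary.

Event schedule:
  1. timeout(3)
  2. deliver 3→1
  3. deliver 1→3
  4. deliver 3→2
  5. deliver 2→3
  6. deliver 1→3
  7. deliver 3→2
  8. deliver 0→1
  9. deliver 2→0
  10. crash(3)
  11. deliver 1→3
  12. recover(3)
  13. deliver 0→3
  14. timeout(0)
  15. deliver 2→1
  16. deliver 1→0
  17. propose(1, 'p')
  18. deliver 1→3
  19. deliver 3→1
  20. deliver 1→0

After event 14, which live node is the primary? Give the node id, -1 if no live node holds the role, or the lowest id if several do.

1

[1] timeout(3) → N3(back v1 [-])
[2] deliver 3→1 → N1(prim v1 [-])
[3] deliver 1→3 → ∅
[4] deliver 3→2 → N2(back v1 [-])
[5] deliver 2→3 → ∅
[6] deliver 1→3 → ∅
[7] deliver 3→2 → ∅
[8] deliver 0→1 → ∅
[9] deliver 2→0 → ∅
[10] crash(3) → N3(✗back v1 [-])
[11] deliver 1→3 → ∅
[12] recover(3) → N3(back v1 [-])
[13] deliver 0→3 → ∅
[14] timeout(0) → N0(back v1 [-])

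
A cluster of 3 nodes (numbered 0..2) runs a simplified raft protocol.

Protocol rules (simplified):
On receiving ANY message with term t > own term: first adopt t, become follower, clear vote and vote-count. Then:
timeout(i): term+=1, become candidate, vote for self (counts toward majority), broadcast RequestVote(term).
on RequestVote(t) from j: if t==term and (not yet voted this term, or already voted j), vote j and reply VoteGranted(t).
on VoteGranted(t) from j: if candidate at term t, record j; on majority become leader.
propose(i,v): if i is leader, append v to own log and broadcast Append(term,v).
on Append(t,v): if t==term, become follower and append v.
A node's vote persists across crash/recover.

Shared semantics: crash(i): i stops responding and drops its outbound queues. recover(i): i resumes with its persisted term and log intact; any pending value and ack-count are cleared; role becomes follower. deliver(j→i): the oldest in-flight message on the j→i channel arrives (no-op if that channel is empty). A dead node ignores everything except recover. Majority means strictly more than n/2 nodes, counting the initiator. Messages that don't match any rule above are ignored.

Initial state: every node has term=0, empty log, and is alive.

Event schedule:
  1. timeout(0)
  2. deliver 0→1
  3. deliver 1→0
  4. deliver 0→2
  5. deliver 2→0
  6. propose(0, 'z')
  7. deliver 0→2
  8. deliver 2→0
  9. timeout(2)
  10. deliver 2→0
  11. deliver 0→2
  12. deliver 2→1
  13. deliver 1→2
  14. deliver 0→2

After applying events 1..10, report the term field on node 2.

step 1 timeout(0): 0={cand,t=1,log=-}
step 2 deliver 0→1: 1={foll,t=1,log=-}
step 3 deliver 1→0: 0={lead,t=1,log=-}
step 4 deliver 0→2: 2={foll,t=1,log=-}
step 5 deliver 2→0: —
step 6 propose(0,'z'): 0={lead,t=1,log=z}
step 7 deliver 0→2: 2={foll,t=1,log=z}
step 8 deliver 2→0: —
step 9 timeout(2): 2={cand,t=2,log=z}
step 10 deliver 2→0: 0={foll,t=2,log=z}

2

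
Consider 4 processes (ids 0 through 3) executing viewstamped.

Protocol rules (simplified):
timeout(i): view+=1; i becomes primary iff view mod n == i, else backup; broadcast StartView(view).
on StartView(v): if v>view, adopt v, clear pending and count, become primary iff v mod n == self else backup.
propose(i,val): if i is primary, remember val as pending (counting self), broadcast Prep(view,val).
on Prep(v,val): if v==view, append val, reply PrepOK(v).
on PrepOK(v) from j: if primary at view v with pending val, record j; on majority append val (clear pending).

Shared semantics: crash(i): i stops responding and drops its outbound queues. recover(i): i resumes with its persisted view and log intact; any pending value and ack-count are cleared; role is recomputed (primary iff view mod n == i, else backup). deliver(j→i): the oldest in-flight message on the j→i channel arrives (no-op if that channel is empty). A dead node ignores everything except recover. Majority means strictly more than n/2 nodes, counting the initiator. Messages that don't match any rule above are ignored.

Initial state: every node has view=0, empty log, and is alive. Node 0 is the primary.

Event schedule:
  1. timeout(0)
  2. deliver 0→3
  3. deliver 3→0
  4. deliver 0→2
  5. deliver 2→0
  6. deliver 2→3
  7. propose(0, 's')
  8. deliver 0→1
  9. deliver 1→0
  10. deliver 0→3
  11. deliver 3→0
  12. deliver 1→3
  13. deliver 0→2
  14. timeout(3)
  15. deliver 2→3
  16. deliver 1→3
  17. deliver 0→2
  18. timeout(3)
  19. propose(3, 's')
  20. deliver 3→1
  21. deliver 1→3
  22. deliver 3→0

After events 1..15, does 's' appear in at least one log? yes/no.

no

[1] timeout(0) → N0(back v1 [-])
[2] deliver 0→3 → N3(back v1 [-])
[3] deliver 3→0 → ∅
[4] deliver 0→2 → N2(back v1 [-])
[5] deliver 2→0 → ∅
[6] deliver 2→3 → ∅
[7] propose(0,'s') → ∅
[8] deliver 0→1 → N1(prim v1 [-])
[9] deliver 1→0 → ∅
[10] deliver 0→3 → ∅
[11] deliver 3→0 → ∅
[12] deliver 1→3 → ∅
[13] deliver 0→2 → ∅
[14] timeout(3) → N3(back v2 [-])
[15] deliver 2→3 → ∅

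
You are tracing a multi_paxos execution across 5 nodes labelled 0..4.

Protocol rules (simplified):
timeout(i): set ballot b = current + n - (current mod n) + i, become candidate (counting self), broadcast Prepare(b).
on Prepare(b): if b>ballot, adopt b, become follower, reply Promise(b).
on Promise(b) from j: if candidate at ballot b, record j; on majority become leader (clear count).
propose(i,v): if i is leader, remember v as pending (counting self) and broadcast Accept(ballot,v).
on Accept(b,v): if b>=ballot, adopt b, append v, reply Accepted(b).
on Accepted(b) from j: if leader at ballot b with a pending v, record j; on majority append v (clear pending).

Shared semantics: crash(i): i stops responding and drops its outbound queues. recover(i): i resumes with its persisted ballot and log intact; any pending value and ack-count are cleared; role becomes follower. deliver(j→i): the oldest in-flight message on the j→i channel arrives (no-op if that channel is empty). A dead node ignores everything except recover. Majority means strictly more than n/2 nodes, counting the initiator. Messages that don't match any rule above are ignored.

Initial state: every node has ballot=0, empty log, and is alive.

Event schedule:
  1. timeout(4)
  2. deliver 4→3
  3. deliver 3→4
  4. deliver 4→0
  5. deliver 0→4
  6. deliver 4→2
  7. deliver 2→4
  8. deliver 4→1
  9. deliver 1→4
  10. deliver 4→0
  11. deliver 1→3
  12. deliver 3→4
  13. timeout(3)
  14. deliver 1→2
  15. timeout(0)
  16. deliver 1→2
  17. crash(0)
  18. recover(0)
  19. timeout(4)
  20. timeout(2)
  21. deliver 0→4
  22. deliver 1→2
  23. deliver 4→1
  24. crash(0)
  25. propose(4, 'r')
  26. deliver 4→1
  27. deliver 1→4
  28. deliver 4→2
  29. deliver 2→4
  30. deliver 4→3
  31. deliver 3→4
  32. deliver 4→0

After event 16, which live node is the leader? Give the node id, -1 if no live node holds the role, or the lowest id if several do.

4

1. timeout(4):  <4:cand b9 ->
2. deliver 4→3:  <3:foll b9 ->
3. deliver 3→4:  nop
4. deliver 4→0:  <0:foll b9 ->
5. deliver 0→4:  <4:lead b9 ->
6. deliver 4→2:  <2:foll b9 ->
7. deliver 2→4:  nop
8. deliver 4→1:  <1:foll b9 ->
9. deliver 1→4:  nop
10. deliver 4→0:  nop
11. deliver 1→3:  nop
12. deliver 3→4:  nop
13. timeout(3):  <3:cand b13 ->
14. deliver 1→2:  nop
15. timeout(0):  <0:cand b10 ->
16. deliver 1→2:  nop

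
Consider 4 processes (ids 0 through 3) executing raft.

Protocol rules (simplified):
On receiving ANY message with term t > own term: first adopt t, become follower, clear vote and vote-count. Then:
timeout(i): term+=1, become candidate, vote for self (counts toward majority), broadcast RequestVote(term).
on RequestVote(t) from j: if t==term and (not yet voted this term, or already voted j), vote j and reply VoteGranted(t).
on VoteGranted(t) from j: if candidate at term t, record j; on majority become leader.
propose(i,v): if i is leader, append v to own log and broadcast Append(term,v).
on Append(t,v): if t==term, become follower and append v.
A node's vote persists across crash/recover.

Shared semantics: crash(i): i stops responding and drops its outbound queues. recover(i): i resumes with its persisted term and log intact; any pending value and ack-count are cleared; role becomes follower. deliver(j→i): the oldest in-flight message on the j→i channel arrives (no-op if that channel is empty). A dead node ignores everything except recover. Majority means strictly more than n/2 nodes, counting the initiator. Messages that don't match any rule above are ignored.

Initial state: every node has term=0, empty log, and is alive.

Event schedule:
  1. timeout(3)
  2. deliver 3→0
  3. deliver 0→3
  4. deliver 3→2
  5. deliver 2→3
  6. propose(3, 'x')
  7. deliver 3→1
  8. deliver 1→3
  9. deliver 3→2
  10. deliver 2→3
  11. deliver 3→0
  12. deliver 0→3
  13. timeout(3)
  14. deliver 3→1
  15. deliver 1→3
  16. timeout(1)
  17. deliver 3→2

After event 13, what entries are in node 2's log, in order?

x

e1 timeout(3): 3[cand,t=1,-]
e2 deliver 3→0: 0[foll,t=1,-]
e3 deliver 0→3: ·
e4 deliver 3→2: 2[foll,t=1,-]
e5 deliver 2→3: 3[lead,t=1,-]
e6 propose(3,'x'): 3[lead,t=1,x]
e7 deliver 3→1: 1[foll,t=1,-]
e8 deliver 1→3: ·
e9 deliver 3→2: 2[foll,t=1,x]
e10 deliver 2→3: ·
e11 deliver 3→0: 0[foll,t=1,x]
e12 deliver 0→3: ·
e13 timeout(3): 3[cand,t=2,x]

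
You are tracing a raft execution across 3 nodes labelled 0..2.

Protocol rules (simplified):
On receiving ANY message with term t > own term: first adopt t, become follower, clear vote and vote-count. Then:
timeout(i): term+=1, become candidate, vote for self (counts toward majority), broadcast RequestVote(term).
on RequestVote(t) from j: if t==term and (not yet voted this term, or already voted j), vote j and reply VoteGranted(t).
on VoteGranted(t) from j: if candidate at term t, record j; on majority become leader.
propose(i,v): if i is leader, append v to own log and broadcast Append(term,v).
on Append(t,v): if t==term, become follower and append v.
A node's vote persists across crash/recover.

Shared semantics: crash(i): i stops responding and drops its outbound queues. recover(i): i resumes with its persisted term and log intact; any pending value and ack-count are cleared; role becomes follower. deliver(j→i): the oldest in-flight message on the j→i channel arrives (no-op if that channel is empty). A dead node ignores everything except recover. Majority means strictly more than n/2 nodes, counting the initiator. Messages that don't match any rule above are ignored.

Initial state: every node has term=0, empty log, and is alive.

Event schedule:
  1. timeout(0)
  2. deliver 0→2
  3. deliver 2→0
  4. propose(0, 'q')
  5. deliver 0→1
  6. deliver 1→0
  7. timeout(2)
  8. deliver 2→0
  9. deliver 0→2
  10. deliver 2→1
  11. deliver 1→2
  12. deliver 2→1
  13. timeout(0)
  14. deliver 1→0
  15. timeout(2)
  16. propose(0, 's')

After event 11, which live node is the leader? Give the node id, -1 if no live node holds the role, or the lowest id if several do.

2

e1 timeout(0): 0[cand,t=1,-]
e2 deliver 0→2: 2[foll,t=1,-]
e3 deliver 2→0: 0[lead,t=1,-]
e4 propose(0,'q'): 0[lead,t=1,q]
e5 deliver 0→1: 1[foll,t=1,-]
e6 deliver 1→0: ·
e7 timeout(2): 2[cand,t=2,-]
e8 deliver 2→0: 0[foll,t=2,q]
e9 deliver 0→2: ·
e10 deliver 2→1: 1[foll,t=2,-]
e11 deliver 1→2: 2[lead,t=2,-]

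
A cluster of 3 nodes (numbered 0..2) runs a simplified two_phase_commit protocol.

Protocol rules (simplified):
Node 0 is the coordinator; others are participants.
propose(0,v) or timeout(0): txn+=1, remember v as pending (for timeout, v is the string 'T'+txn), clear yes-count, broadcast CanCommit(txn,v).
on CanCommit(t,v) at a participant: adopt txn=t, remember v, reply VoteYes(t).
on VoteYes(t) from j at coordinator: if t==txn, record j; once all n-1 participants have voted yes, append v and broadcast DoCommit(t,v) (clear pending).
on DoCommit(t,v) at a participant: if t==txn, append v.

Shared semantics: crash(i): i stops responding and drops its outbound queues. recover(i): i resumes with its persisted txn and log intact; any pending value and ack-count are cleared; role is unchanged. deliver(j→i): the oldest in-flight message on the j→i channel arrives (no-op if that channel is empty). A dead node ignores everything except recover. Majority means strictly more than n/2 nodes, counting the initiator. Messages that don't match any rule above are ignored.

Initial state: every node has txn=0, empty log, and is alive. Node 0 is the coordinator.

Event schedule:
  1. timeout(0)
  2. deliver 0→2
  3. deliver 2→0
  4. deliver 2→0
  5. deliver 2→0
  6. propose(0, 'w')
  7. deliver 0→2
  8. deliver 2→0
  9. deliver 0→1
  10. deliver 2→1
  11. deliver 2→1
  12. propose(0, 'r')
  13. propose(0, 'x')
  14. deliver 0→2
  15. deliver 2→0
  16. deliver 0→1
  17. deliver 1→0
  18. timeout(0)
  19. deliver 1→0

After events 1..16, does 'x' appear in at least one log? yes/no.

no

e1 timeout(0): 0[coor,t=1,-]
e2 deliver 0→2: 2[part,t=1,-]
e3 deliver 2→0: ·
e4 deliver 2→0: ·
e5 deliver 2→0: ·
e6 propose(0,'w'): 0[coor,t=2,-]
e7 deliver 0→2: 2[part,t=2,-]
e8 deliver 2→0: ·
e9 deliver 0→1: 1[part,t=1,-]
e10 deliver 2→1: ·
e11 deliver 2→1: ·
e12 propose(0,'r'): 0[coor,t=3,-]
e13 propose(0,'x'): 0[coor,t=4,-]
e14 deliver 0→2: 2[part,t=3,-]
e15 deliver 2→0: ·
e16 deliver 0→1: 1[part,t=2,-]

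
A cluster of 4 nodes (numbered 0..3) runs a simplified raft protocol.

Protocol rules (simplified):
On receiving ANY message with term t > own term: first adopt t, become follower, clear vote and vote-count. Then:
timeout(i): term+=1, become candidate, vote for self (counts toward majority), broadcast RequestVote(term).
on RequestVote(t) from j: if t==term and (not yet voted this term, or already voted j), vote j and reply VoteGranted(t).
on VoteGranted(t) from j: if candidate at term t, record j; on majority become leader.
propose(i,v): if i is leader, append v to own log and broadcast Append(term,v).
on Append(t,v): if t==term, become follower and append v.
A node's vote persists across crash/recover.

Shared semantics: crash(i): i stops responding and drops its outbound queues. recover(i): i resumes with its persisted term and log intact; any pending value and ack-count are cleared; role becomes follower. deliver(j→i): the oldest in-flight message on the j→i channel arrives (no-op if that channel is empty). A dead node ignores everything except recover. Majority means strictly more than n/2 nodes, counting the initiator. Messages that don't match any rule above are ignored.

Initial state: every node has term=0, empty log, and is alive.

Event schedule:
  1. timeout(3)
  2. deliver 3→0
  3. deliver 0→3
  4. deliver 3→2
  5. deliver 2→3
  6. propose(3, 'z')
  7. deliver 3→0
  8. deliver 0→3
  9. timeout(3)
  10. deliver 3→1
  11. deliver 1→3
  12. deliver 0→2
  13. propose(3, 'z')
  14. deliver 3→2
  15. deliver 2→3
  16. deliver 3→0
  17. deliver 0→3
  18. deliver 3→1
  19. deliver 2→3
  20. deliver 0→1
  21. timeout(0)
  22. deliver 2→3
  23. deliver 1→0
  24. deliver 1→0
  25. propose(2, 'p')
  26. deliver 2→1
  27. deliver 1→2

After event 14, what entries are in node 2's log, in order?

z

step 1 timeout(3): 3={cand,t=1,log=-}
step 2 deliver 3→0: 0={foll,t=1,log=-}
step 3 deliver 0→3: —
step 4 deliver 3→2: 2={foll,t=1,log=-}
step 5 deliver 2→3: 3={lead,t=1,log=-}
step 6 propose(3,'z'): 3={lead,t=1,log=z}
step 7 deliver 3→0: 0={foll,t=1,log=z}
step 8 deliver 0→3: —
step 9 timeout(3): 3={cand,t=2,log=z}
step 10 deliver 3→1: 1={foll,t=1,log=-}
step 11 deliver 1→3: —
step 12 deliver 0→2: —
step 13 propose(3,'z'): —
step 14 deliver 3→2: 2={foll,t=1,log=z}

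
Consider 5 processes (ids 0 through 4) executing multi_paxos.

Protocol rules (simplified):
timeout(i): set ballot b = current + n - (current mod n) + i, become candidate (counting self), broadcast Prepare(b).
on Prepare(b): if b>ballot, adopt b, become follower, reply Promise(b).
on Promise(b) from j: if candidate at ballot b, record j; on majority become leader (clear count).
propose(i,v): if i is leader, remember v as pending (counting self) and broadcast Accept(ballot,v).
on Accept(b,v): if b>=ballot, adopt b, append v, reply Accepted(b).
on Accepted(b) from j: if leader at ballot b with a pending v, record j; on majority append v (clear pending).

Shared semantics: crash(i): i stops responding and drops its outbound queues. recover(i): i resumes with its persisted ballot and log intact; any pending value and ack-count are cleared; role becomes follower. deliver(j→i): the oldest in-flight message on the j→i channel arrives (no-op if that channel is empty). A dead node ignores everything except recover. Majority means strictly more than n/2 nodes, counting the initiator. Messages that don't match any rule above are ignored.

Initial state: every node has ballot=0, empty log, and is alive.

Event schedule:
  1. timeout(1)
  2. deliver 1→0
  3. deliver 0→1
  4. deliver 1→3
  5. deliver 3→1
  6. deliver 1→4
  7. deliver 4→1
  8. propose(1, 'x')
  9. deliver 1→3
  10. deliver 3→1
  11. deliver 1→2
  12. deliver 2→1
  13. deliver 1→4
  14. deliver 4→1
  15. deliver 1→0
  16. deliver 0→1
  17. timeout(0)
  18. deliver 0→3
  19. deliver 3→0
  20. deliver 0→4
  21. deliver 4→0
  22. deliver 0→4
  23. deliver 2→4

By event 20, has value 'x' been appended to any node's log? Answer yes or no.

yes

1. timeout(1):  <1:cand b6 ->
2. deliver 1→0:  <0:foll b6 ->
3. deliver 0→1:  nop
4. deliver 1→3:  <3:foll b6 ->
5. deliver 3→1:  <1:lead b6 ->
6. deliver 1→4:  <4:foll b6 ->
7. deliver 4→1:  nop
8. propose(1,'x'):  nop
9. deliver 1→3:  <3:foll b6 x>
10. deliver 3→1:  nop
11. deliver 1→2:  <2:foll b6 ->
12. deliver 2→1:  nop
13. deliver 1→4:  <4:foll b6 x>
14. deliver 4→1:  <1:lead b6 x>
15. deliver 1→0:  <0:foll b6 x>
16. deliver 0→1:  nop
17. timeout(0):  <0:cand b10 x>
18. deliver 0→3:  <3:foll b10 x>
19. deliver 3→0:  nop
20. deliver 0→4:  <4:foll b10 x>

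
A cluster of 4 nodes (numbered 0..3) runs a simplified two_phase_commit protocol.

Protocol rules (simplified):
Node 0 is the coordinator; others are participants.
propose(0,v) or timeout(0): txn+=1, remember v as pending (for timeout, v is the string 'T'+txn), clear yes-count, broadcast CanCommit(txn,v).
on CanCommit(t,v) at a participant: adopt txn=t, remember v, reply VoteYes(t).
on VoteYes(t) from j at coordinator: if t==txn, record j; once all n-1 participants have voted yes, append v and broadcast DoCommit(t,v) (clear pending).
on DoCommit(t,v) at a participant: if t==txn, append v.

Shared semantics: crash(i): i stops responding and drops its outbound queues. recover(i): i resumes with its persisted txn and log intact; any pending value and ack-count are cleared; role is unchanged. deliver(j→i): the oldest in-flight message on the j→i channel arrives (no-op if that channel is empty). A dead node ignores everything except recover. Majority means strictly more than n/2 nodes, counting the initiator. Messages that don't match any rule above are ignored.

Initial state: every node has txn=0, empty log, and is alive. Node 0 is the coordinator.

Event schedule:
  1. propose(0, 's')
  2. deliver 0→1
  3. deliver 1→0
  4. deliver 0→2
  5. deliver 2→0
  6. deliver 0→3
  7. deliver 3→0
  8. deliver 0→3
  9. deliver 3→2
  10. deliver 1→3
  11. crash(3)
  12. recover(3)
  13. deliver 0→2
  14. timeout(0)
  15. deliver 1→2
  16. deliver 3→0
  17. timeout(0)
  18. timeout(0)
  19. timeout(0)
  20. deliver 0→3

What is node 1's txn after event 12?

1

1. propose(0,'s'):  <0:coor t1 ->
2. deliver 0→1:  <1:part t1 ->
3. deliver 1→0:  nop
4. deliver 0→2:  <2:part t1 ->
5. deliver 2→0:  nop
6. deliver 0→3:  <3:part t1 ->
7. deliver 3→0:  <0:coor t1 s>
8. deliver 0→3:  <3:part t1 s>
9. deliver 3→2:  nop
10. deliver 1→3:  nop
11. crash(3):  <3:✗part t1 s>
12. recover(3):  <3:part t1 s>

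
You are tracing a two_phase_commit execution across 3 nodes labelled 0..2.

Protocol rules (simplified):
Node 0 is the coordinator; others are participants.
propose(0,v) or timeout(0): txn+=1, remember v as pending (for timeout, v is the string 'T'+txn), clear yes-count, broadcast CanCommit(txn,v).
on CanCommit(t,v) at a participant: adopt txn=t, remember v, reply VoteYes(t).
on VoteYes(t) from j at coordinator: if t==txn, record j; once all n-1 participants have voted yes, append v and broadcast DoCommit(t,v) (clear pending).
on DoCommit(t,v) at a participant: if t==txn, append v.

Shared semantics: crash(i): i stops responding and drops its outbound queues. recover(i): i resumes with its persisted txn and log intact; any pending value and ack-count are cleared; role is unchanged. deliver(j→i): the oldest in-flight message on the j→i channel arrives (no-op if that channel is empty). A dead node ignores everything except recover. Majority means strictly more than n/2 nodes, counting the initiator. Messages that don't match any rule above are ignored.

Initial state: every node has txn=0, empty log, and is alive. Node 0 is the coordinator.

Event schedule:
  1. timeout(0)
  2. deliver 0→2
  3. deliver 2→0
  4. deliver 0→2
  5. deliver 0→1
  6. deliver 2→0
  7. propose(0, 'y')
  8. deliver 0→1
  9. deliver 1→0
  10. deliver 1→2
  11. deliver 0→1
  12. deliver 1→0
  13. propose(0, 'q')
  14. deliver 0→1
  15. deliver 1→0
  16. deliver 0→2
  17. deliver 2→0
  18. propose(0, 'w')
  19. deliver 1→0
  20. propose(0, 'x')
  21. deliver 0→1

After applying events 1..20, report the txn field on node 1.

3

after 1 — timeout(0): n0:coor/t1/[-]
after 2 — deliver 0→2: n2:part/t1/[-]
after 3 — deliver 2→0: ·
after 4 — deliver 0→2: ·
after 5 — deliver 0→1: n1:part/t1/[-]
after 6 — deliver 2→0: ·
after 7 — propose(0,'y'): n0:coor/t2/[-]
after 8 — deliver 0→1: n1:part/t2/[-]
after 9 — deliver 1→0: ·
after 10 — deliver 1→2: ·
after 11 — deliver 0→1: ·
after 12 — deliver 1→0: ·
after 13 — propose(0,'q'): n0:coor/t3/[-]
after 14 — deliver 0→1: n1:part/t3/[-]
after 15 — deliver 1→0: ·
after 16 — deliver 0→2: n2:part/t2/[-]
after 17 — deliver 2→0: ·
after 18 — propose(0,'w'): n0:coor/t4/[-]
after 19 — deliver 1→0: ·
after 20 — propose(0,'x'): n0:coor/t5/[-]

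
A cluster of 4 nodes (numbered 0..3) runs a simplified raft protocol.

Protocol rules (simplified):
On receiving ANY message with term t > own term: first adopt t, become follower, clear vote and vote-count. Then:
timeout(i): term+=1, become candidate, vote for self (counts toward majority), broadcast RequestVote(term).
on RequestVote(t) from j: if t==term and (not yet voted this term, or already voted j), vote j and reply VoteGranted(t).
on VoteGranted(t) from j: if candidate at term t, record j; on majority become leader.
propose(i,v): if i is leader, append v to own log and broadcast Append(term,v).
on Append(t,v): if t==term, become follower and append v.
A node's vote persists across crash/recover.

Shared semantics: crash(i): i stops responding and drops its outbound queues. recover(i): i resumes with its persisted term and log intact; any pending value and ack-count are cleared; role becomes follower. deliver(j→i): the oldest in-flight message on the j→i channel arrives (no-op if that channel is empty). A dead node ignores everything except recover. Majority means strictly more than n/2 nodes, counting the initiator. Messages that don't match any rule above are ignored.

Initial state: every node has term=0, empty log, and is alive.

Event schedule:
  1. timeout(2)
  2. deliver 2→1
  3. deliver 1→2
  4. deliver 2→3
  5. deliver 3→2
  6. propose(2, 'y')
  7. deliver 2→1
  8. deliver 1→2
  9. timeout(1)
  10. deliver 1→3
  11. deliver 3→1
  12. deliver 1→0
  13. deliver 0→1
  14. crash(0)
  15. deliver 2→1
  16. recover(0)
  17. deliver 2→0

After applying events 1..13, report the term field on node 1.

step 1 timeout(2): 2={cand,t=1,log=-}
step 2 deliver 2→1: 1={foll,t=1,log=-}
step 3 deliver 1→2: —
step 4 deliver 2→3: 3={foll,t=1,log=-}
step 5 deliver 3→2: 2={lead,t=1,log=-}
step 6 propose(2,'y'): 2={lead,t=1,log=y}
step 7 deliver 2→1: 1={foll,t=1,log=y}
step 8 deliver 1→2: —
step 9 timeout(1): 1={cand,t=2,log=y}
step 10 deliver 1→3: 3={foll,t=2,log=-}
step 11 deliver 3→1: —
step 12 deliver 1→0: 0={foll,t=2,log=-}
step 13 deliver 0→1: 1={lead,t=2,log=y}

2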